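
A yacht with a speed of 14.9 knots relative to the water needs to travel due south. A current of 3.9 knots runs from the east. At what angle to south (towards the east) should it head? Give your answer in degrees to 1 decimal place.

15.2°

The current pushes perpendicular to the desired track; the heading must have a component into the current equal to 3.9 knots: 14.9 sin θ = 3.9.
sin θ = 0.2617, so θ = 15.174°.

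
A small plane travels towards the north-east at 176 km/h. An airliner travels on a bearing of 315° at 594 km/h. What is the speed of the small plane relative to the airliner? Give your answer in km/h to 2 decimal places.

Taking east as x and north as y: small plane velocity = (124.451, 124.451) km/h; airliner velocity = (-420.021, 420.021) km/h.
Velocity of small plane relative to airliner = (124.451, 124.451) − (-420.021, 420.021) = (544.472, -295.571) km/h.
Magnitude = |(544.472, -295.571)| = 619.526 km/h.

619.53 km/h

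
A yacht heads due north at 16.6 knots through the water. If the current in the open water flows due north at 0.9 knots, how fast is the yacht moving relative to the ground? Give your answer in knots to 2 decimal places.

Taking east as x and north as y: velocity relative to the water = (0.000, 16.600) knots; the water relative to ground = (0.000, 0.900) knots.
Velocity relative to ground = (0.000, 16.600) + (0.000, 0.900) = (0.000, 17.500) knots.
Speed = |(0.000, 17.500)| = 17.500 knots.

17.50 knots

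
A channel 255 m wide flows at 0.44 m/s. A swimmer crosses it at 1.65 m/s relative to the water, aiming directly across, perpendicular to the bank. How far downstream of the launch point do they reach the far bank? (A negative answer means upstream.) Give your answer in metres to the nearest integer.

Perpendicular speed = 1.650 m/s; crossing time = 255 / 1.650 = 154.545 s.
Net downstream speed = 0.440 m/s.
Drift = 0.440 × 154.545 = 68.000 m (downstream).

68 m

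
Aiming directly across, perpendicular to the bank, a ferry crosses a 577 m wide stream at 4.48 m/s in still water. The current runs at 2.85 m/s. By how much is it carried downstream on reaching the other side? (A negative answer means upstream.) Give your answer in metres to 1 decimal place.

367.1 m

Perpendicular speed = 4.480 m/s; crossing time = 577 / 4.480 = 128.795 s.
Net downstream speed = 2.850 m/s.
Drift = 2.850 × 128.795 = 367.065 m (downstream).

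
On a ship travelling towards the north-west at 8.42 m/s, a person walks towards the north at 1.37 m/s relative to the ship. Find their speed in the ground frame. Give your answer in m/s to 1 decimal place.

Taking east as x and north as y: ship velocity = (-5.954, 5.954) m/s; person velocity relative to ship = (0.000, 1.370) m/s.
Velocity relative to ground = (-5.954, 5.954) + (0.000, 1.370) = (-5.954, 7.324) m/s.
Speed = |(-5.954, 7.324)| = 9.439 m/s.

9.4 m/s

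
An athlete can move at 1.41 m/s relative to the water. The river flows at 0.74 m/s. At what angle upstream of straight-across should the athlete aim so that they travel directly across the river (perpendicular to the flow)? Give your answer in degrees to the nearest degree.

To cancel the current, the upstream component of the athlete's velocity must equal the flow: 1.41 sin θ = 0.74.
sin θ = 0.74 / 1.41 = 0.5248.
θ = arcsin(0.5248) = 31.656°.

32°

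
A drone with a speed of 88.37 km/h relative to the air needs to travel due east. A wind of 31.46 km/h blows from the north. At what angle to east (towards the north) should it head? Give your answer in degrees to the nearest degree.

21°

The wind pushes perpendicular to the desired track; the heading must have a component into the wind equal to 31.46 km/h: 88.37 sin θ = 31.46.
sin θ = 0.3560, so θ = 20.855°.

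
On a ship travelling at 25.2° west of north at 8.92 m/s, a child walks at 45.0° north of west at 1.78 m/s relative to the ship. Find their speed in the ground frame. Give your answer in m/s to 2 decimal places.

10.61 m/s

Taking east as x and north as y: ship velocity = (-3.798, 8.071) m/s; child velocity relative to ship = (-1.259, 1.259) m/s.
Velocity relative to ground = (-3.798, 8.071) + (-1.259, 1.259) = (-5.057, 9.330) m/s.
Speed = |(-5.057, 9.330)| = 10.612 m/s.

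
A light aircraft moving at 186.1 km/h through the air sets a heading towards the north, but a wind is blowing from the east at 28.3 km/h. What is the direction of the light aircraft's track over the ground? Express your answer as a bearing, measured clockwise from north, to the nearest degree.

351°

Taking east as x and north as y: velocity relative to the air = (0.000, 186.100) km/h; the air relative to ground = (-28.300, 0.000) km/h.
Velocity relative to ground = (0.000, 186.100) + (-28.300, 0.000) = (-28.300, 186.100) km/h.
Bearing = atan2(-28.30, 186.10) = 351.35° clockwise from north.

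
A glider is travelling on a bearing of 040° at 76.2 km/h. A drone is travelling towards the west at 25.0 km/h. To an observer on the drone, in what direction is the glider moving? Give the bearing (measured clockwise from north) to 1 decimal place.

Taking east as x and north as y: glider velocity = (48.980, 58.373) km/h; drone velocity = (-25.000, 0.000) km/h.
Velocity of glider relative to drone = (48.980, 58.373) − (-25.000, 0.000) = (73.980, 58.373) km/h.
Bearing = atan2(73.98, 58.37) = 51.73° clockwise from north.

051.7°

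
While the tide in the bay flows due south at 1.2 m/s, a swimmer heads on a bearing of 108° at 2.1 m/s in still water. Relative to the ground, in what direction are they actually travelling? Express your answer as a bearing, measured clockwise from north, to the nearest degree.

Taking east as x and north as y: velocity relative to the water = (1.997, -0.649) m/s; the water relative to ground = (0.000, -1.200) m/s.
Velocity relative to ground = (1.997, -0.649) + (0.000, -1.200) = (1.997, -1.849) m/s.
Bearing = atan2(2.00, -1.85) = 132.79° clockwise from north.

133°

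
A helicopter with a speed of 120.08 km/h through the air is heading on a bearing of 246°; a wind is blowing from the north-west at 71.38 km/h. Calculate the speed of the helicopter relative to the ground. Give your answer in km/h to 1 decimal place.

115.6 km/h

Taking east as x and north as y: velocity relative to the air = (-109.699, -48.841) km/h; the air relative to ground = (50.473, -50.473) km/h.
Velocity relative to ground = (-109.699, -48.841) + (50.473, -50.473) = (-59.225, -99.314) km/h.
Speed = |(-59.225, -99.314)| = 115.633 km/h.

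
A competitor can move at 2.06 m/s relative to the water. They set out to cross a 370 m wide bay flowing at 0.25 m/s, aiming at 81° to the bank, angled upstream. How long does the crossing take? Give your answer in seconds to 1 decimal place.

181.9 s

The component of the competitor's velocity perpendicular to the bank is 2.06 × sin 81° = 2.035 m/s.
Only the cross-stream component determines the crossing time; the current contributes nothing perpendicular to the bank.
Time = 370 / 2.035 = 181.851 s.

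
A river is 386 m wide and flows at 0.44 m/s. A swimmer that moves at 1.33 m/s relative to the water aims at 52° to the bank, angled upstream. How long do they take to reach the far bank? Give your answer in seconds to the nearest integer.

368 s

The component of the swimmer's velocity perpendicular to the bank is 1.33 × sin 52° = 1.048 m/s.
The flow acts along the bank and has no component across it.
Time = 386 / 1.048 = 368.302 s.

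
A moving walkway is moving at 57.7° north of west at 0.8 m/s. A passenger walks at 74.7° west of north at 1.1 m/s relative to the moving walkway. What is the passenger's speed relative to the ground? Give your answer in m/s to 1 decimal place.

1.8 m/s

Taking east as x and north as y: moving walkway velocity = (-0.427, 0.676) m/s; passenger velocity relative to moving walkway = (-1.061, 0.290) m/s.
Velocity relative to ground = (-0.427, 0.676) + (-1.061, 0.290) = (-1.488, 0.966) m/s.
Speed = |(-1.488, 0.966)| = 1.775 m/s.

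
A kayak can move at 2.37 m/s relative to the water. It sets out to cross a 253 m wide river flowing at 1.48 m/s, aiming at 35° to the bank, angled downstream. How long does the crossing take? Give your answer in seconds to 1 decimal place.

186.1 s

The component of the kayak's velocity perpendicular to the bank is 2.37 × sin 35° = 1.359 m/s.
The current is parallel to the bank, so it does not affect the crossing time.
Time = 253 / 1.359 = 186.115 s.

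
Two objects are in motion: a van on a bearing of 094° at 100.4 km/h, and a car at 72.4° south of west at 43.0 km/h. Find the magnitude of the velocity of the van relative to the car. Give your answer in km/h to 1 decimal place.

Taking east as x and north as y: van velocity = (100.155, -7.004) km/h; car velocity = (-13.002, -40.987) km/h.
Velocity of van relative to car = (100.155, -7.004) − (-13.002, -40.987) = (113.157, 33.984) km/h.
Magnitude = |(113.157, 33.984)| = 118.150 km/h.

118.2 km/h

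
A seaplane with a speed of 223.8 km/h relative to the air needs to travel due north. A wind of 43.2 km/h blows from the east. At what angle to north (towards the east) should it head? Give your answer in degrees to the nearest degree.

11°

The wind pushes perpendicular to the desired track; the heading must have a component into the wind equal to 43.2 km/h: 223.8 sin θ = 43.2.
sin θ = 0.1930, so θ = 11.130°.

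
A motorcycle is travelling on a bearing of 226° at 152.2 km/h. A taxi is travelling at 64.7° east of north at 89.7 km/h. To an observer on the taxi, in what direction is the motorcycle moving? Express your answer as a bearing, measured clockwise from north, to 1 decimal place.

232.9°

Taking east as x and north as y: motorcycle velocity = (-109.484, -105.727) km/h; taxi velocity = (81.096, 38.334) km/h.
Velocity of motorcycle relative to taxi = (-109.484, -105.727) − (81.096, 38.334) = (-190.580, -144.061) km/h.
Bearing = atan2(-190.58, -144.06) = 232.91° clockwise from north.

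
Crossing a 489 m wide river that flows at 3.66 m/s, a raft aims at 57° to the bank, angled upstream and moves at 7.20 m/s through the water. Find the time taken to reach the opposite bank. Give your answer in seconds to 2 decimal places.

The component of the raft's velocity perpendicular to the bank is 7.20 × sin 57° = 6.038 m/s.
The current is parallel to the bank, so it does not affect the crossing time.
Time = 489 / 6.038 = 80.981 s.

80.98 s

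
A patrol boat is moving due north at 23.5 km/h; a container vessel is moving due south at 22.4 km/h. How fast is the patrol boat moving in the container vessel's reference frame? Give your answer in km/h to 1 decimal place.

Taking east as x and north as y: patrol boat velocity = (0.000, 23.500) km/h; container vessel velocity = (0.000, -22.400) km/h.
Velocity of patrol boat relative to container vessel = (0.000, 23.500) − (0.000, -22.400) = (0.000, 45.900) km/h.
Magnitude = |(0.000, 45.900)| = 45.900 km/h.

45.9 km/h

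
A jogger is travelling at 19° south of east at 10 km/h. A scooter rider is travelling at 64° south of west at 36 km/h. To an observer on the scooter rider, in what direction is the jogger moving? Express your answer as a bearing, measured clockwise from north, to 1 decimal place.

Taking east as x and north as y: jogger velocity = (9.455, -3.256) km/h; scooter rider velocity = (-15.781, -32.357) km/h.
Velocity of jogger relative to scooter rider = (9.455, -3.256) − (-15.781, -32.357) = (25.237, 29.101) km/h.
Bearing = atan2(25.24, 29.10) = 40.93° clockwise from north.

040.9°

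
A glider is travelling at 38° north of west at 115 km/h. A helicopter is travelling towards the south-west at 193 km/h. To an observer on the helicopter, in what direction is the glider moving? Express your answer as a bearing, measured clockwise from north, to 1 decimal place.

Taking east as x and north as y: glider velocity = (-90.621, 70.801) km/h; helicopter velocity = (-136.472, -136.472) km/h.
Velocity of glider relative to helicopter = (-90.621, 70.801) − (-136.472, -136.472) = (45.850, 207.273) km/h.
Bearing = atan2(45.85, 207.27) = 12.47° clockwise from north.

012.5°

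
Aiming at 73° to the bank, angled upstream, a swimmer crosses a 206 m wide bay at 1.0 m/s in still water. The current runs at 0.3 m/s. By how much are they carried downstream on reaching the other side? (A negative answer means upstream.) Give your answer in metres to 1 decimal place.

1.6 m

Perpendicular speed = 0.956 m/s; crossing time = 206 / 0.956 = 215.413 s.
Net downstream speed = 0.008 m/s.
Drift = 0.008 × 215.413 = 1.643 m (downstream).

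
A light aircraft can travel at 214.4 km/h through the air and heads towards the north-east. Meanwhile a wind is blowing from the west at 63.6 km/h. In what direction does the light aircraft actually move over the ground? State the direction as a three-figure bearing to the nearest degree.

Taking east as x and north as y: velocity relative to the air = (151.604, 151.604) km/h; the air relative to ground = (63.600, 0.000) km/h.
Velocity relative to ground = (151.604, 151.604) + (63.600, 0.000) = (215.204, 151.604) km/h.
Bearing = atan2(215.20, 151.60) = 54.84° clockwise from north.

055°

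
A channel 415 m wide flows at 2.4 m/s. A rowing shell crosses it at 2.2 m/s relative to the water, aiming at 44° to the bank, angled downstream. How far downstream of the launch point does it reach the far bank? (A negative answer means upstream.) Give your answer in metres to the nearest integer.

Perpendicular speed = 1.528 m/s; crossing time = 415 / 1.528 = 271.553 s.
Net downstream speed = 3.983 m/s.
Drift = 3.983 × 271.553 = 1081.472 m (downstream).

1081 m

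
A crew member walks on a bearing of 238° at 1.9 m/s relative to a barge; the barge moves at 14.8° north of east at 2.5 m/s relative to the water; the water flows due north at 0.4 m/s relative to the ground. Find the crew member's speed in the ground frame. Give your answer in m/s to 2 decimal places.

0.81 m/s

In east/north components (m/s): crew member relative to barge = (-1.611, -1.007); barge relative to water = (2.417, 0.639); water relative to ground = (0.000, 0.400).
Sum = (0.806, 0.032) m/s.
Speed = |(0.806, 0.032)| = 0.806 m/s.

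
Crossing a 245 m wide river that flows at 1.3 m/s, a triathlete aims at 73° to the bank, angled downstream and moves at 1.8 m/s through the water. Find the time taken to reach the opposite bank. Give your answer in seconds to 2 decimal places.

The component of the triathlete's velocity perpendicular to the bank is 1.8 × sin 73° = 1.721 m/s.
The flow acts along the bank and has no component across it.
Time = 245 / 1.721 = 142.330 s.

142.33 s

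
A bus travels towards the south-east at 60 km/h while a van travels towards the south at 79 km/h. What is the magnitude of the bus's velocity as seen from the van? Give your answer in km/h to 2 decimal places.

56.01 km/h

Taking east as x and north as y: bus velocity = (42.426, -42.426) km/h; van velocity = (0.000, -79.000) km/h.
Velocity of bus relative to van = (42.426, -42.426) − (0.000, -79.000) = (42.426, 36.574) km/h.
Magnitude = |(42.426, 36.574)| = 56.015 km/h.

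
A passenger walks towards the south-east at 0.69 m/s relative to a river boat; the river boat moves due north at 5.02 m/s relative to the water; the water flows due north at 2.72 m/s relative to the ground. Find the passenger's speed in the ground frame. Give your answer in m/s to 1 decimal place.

In east/north components (m/s): passenger relative to river boat = (0.488, -0.488); river boat relative to water = (0.000, 5.020); water relative to ground = (0.000, 2.720).
Sum = (0.488, 7.252) m/s.
Speed = |(0.488, 7.252)| = 7.268 m/s.

7.3 m/s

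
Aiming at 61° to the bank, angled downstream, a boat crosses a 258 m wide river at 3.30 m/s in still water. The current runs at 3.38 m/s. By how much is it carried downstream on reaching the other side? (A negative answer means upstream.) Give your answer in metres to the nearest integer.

Perpendicular speed = 2.886 m/s; crossing time = 258 / 2.886 = 89.389 s.
Net downstream speed = 4.980 m/s.
Drift = 4.980 × 89.389 = 445.148 m (downstream).

445 m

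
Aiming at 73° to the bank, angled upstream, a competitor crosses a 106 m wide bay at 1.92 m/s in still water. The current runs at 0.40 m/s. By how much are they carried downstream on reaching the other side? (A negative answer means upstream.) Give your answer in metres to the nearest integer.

-9 m

Perpendicular speed = 1.836 m/s; crossing time = 106 / 1.836 = 57.731 s.
Net downstream speed = -0.161 m/s.
Drift = -0.161 × 57.731 = -9.315 m (upstream).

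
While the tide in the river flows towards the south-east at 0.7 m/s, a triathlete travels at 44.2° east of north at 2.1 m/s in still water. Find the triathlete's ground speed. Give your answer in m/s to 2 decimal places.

2.20 m/s

Taking east as x and north as y: velocity relative to the water = (1.464, 1.506) m/s; the water relative to ground = (0.495, -0.495) m/s.
Velocity relative to ground = (1.464, 1.506) + (0.495, -0.495) = (1.959, 1.011) m/s.
Speed = |(1.959, 1.011)| = 2.204 m/s.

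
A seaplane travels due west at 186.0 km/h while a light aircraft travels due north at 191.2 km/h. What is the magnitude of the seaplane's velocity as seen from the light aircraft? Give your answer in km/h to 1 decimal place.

Taking east as x and north as y: seaplane velocity = (-186.000, 0.000) km/h; light aircraft velocity = (0.000, 191.200) km/h.
Velocity of seaplane relative to light aircraft = (-186.000, 0.000) − (0.000, 191.200) = (-186.000, -191.200) km/h.
Magnitude = |(-186.000, -191.200)| = 266.746 km/h.

266.7 km/h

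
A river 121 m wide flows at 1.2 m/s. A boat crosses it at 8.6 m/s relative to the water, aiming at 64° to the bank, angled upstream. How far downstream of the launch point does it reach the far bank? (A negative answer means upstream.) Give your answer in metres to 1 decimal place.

Perpendicular speed = 7.730 m/s; crossing time = 121 / 7.730 = 15.654 s.
Net downstream speed = -2.570 m/s.
Drift = -2.570 × 15.654 = -40.231 m (upstream).

-40.2 m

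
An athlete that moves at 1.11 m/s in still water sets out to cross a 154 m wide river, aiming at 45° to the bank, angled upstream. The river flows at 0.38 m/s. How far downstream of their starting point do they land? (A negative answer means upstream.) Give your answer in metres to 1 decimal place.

-79.4 m

Perpendicular speed = 0.785 m/s; crossing time = 154 / 0.785 = 196.206 s.
Net downstream speed = -0.405 m/s.
Drift = -0.405 × 196.206 = -79.442 m (upstream).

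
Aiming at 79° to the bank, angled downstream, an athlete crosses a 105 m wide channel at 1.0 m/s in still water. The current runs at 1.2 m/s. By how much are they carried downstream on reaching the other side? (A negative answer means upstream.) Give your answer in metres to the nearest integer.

149 m

Perpendicular speed = 0.982 m/s; crossing time = 105 / 0.982 = 106.965 s.
Net downstream speed = 1.391 m/s.
Drift = 1.391 × 106.965 = 148.768 m (downstream).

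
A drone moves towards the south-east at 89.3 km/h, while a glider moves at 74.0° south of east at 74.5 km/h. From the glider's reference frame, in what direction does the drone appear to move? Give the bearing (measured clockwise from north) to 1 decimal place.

Taking east as x and north as y: drone velocity = (63.145, -63.145) km/h; glider velocity = (20.535, -71.614) km/h.
Velocity of drone relative to glider = (63.145, -63.145) − (20.535, -71.614) = (42.610, 8.469) km/h.
Bearing = atan2(42.61, 8.47) = 78.76° clockwise from north.

078.8°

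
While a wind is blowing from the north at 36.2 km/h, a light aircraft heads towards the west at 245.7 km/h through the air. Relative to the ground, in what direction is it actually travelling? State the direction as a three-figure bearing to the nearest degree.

Taking east as x and north as y: velocity relative to the air = (-245.700, 0.000) km/h; the air relative to ground = (0.000, -36.200) km/h.
Velocity relative to ground = (-245.700, 0.000) + (0.000, -36.200) = (-245.700, -36.200) km/h.
Bearing = atan2(-245.70, -36.20) = 261.62° clockwise from north.

262°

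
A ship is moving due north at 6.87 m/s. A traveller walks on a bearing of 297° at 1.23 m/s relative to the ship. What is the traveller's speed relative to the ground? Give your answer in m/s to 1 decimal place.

Taking east as x and north as y: ship velocity = (0.000, 6.870) m/s; traveller velocity relative to ship = (-1.096, 0.558) m/s.
Velocity relative to ground = (0.000, 6.870) + (-1.096, 0.558) = (-1.096, 7.428) m/s.
Speed = |(-1.096, 7.428)| = 7.509 m/s.

7.5 m/s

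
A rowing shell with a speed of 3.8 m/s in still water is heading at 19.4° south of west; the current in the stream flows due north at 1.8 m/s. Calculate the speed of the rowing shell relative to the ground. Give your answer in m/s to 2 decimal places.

Taking east as x and north as y: velocity relative to the water = (-3.584, -1.262) m/s; the water relative to ground = (0.000, 1.800) m/s.
Velocity relative to ground = (-3.584, -1.262) + (0.000, 1.800) = (-3.584, 0.538) m/s.
Speed = |(-3.584, 0.538)| = 3.624 m/s.

3.62 m/s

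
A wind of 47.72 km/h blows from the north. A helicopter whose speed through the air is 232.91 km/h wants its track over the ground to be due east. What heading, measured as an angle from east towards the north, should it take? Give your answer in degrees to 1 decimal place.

The wind pushes perpendicular to the desired track; the heading must have a component into the wind equal to 47.72 km/h: 232.91 sin θ = 47.72.
sin θ = 0.2049, so θ = 11.823°.

11.8°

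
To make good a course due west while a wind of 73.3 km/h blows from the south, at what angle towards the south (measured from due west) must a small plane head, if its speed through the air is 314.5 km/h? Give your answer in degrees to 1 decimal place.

13.5°

The wind pushes perpendicular to the desired track; the heading must have a component into the wind equal to 73.3 km/h: 314.5 sin θ = 73.3.
sin θ = 0.2331, so θ = 13.478°.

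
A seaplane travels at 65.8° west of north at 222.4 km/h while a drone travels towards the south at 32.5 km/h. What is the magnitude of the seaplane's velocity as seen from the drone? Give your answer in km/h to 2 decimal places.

Taking east as x and north as y: seaplane velocity = (-202.856, 91.167) km/h; drone velocity = (0.000, -32.500) km/h.
Velocity of seaplane relative to drone = (-202.856, 91.167) − (0.000, -32.500) = (-202.856, 123.667) km/h.
Magnitude = |(-202.856, 123.667)| = 237.579 km/h.

237.58 km/h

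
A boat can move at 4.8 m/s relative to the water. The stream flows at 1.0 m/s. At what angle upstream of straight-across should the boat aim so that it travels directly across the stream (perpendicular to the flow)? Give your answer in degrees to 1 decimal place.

To cancel the current, the upstream component of the boat's velocity must equal the flow: 4.8 sin θ = 1.0.
sin θ = 1.0 / 4.8 = 0.2083.
θ = arcsin(0.2083) = 12.025°.

12.0°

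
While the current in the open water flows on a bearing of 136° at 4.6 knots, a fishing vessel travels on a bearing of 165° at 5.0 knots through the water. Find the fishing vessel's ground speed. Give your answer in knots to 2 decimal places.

9.29 knots

Taking east as x and north as y: velocity relative to the water = (1.294, -4.830) knots; the water relative to ground = (3.195, -3.309) knots.
Velocity relative to ground = (1.294, -4.830) + (3.195, -3.309) = (4.490, -8.139) knots.
Speed = |(4.490, -8.139)| = 9.295 knots.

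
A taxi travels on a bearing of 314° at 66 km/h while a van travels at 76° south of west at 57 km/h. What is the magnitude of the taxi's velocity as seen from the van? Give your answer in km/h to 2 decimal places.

106.62 km/h

Taking east as x and north as y: taxi velocity = (-47.476, 45.847) km/h; van velocity = (-13.790, -55.307) km/h.
Velocity of taxi relative to van = (-47.476, 45.847) − (-13.790, -55.307) = (-33.687, 101.154) km/h.
Magnitude = |(-33.687, 101.154)| = 106.616 km/h.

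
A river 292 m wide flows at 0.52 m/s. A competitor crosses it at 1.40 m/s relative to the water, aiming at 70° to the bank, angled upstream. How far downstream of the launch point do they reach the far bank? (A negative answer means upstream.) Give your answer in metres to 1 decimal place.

Perpendicular speed = 1.316 m/s; crossing time = 292 / 1.316 = 221.957 s.
Net downstream speed = 0.041 m/s.
Drift = 0.041 × 221.957 = 9.138 m (downstream).

9.1 m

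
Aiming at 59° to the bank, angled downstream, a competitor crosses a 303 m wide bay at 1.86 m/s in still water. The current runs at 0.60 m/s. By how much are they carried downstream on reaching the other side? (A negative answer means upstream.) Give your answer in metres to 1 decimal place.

Perpendicular speed = 1.594 m/s; crossing time = 303 / 1.594 = 190.048 s.
Net downstream speed = 1.558 m/s.
Drift = 1.558 × 190.048 = 296.090 m (downstream).

296.1 m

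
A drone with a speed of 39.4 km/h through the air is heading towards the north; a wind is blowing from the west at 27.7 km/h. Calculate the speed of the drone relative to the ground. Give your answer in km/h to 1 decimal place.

Taking east as x and north as y: velocity relative to the air = (0.000, 39.400) km/h; the air relative to ground = (27.700, 0.000) km/h.
Velocity relative to ground = (0.000, 39.400) + (27.700, 0.000) = (27.700, 39.400) km/h.
Speed = |(27.700, 39.400)| = 48.163 km/h.

48.2 km/h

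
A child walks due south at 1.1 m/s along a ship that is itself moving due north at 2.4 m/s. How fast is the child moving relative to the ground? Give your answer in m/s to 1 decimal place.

Taking east as x and north as y: ship velocity = (0.000, 2.400) m/s; child velocity relative to ship = (0.000, -1.100) m/s.
Velocity relative to ground = (0.000, 2.400) + (0.000, -1.100) = (0.000, 1.300) m/s.
Speed = |(0.000, 1.300)| = 1.300 m/s.

1.3 m/s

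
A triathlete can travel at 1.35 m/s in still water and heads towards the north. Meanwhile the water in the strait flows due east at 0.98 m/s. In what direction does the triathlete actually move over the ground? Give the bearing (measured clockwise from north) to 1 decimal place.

Taking east as x and north as y: velocity relative to the water = (0.000, 1.350) m/s; the water relative to ground = (0.980, 0.000) m/s.
Velocity relative to ground = (0.000, 1.350) + (0.980, 0.000) = (0.980, 1.350) m/s.
Bearing = atan2(0.98, 1.35) = 35.98° clockwise from north.

036.0°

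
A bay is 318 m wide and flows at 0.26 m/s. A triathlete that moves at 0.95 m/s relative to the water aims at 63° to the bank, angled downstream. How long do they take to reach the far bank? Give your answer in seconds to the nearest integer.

376 s

The component of the triathlete's velocity perpendicular to the bank is 0.95 × sin 63° = 0.846 m/s.
Only the cross-stream component determines the crossing time; the current contributes nothing perpendicular to the bank.
Time = 318 / 0.846 = 375.684 s.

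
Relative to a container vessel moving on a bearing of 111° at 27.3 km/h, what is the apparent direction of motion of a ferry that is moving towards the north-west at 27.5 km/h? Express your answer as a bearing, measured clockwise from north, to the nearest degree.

303°

Taking east as x and north as y: ferry velocity = (-19.445, 19.445) km/h; container vessel velocity = (25.487, -9.783) km/h.
Velocity of ferry relative to container vessel = (-19.445, 19.445) − (25.487, -9.783) = (-44.932, 29.229) km/h.
Bearing = atan2(-44.93, 29.23) = 303.04° clockwise from north.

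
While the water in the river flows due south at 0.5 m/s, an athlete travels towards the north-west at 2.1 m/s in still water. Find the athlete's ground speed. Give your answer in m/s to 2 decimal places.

1.78 m/s

Taking east as x and north as y: velocity relative to the water = (-1.485, 1.485) m/s; the water relative to ground = (0.000, -0.500) m/s.
Velocity relative to ground = (-1.485, 1.485) + (0.000, -0.500) = (-1.485, 0.985) m/s.
Speed = |(-1.485, 0.985)| = 1.782 m/s.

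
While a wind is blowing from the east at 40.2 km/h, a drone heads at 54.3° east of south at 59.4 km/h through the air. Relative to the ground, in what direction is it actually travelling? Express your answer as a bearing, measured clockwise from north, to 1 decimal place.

Taking east as x and north as y: velocity relative to the air = (48.238, -34.662) km/h; the air relative to ground = (-40.200, 0.000) km/h.
Velocity relative to ground = (48.238, -34.662) + (-40.200, 0.000) = (8.038, -34.662) km/h.
Bearing = atan2(8.04, -34.66) = 166.94° clockwise from north.

166.9°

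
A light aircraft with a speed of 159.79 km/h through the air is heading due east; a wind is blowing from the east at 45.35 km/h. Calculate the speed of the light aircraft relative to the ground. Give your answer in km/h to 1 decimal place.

Taking east as x and north as y: velocity relative to the air = (159.790, 0.000) km/h; the air relative to ground = (-45.350, 0.000) km/h.
Velocity relative to ground = (159.790, 0.000) + (-45.350, 0.000) = (114.440, 0.000) km/h.
Speed = |(114.440, 0.000)| = 114.440 km/h.

114.4 km/h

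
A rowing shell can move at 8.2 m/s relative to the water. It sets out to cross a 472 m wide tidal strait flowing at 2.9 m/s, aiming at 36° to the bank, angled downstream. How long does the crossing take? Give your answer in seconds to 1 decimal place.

The component of the rowing shell's velocity perpendicular to the bank is 8.2 × sin 36° = 4.820 m/s.
The flow acts along the bank and has no component across it.
Time = 472 / 4.820 = 97.929 s.

97.9 s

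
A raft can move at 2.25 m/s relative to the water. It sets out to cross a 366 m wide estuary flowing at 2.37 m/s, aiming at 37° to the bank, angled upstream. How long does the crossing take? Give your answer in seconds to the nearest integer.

270 s

The component of the raft's velocity perpendicular to the bank is 2.25 × sin 37° = 1.354 m/s.
The flow acts along the bank and has no component across it.
Time = 366 / 1.354 = 270.293 s.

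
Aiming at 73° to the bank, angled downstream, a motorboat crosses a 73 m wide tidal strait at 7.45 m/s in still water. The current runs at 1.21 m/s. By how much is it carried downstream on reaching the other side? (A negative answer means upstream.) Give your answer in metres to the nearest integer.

Perpendicular speed = 7.124 m/s; crossing time = 73 / 7.124 = 10.246 s.
Net downstream speed = 3.388 m/s.
Drift = 3.388 × 10.246 = 34.716 m (downstream).

35 m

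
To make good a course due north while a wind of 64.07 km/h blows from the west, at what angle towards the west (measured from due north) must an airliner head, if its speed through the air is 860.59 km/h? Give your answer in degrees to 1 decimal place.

The wind pushes perpendicular to the desired track; the heading must have a component into the wind equal to 64.07 km/h: 860.59 sin θ = 64.07.
sin θ = 0.0744, so θ = 4.270°.

4.3°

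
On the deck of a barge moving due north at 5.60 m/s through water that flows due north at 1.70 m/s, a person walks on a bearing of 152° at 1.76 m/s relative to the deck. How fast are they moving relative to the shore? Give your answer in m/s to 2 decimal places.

In east/north components (m/s): person relative to barge = (0.826, -1.554); barge relative to water = (0.000, 5.600); water relative to ground = (0.000, 1.700).
Sum = (0.826, 5.746) m/s.
Speed = |(0.826, 5.746)| = 5.805 m/s.

5.81 m/s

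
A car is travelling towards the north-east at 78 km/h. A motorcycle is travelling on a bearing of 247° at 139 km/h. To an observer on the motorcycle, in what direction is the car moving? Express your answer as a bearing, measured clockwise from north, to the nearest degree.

Taking east as x and north as y: car velocity = (55.154, 55.154) km/h; motorcycle velocity = (-127.950, -54.312) km/h.
Velocity of car relative to motorcycle = (55.154, 55.154) − (-127.950, -54.312) = (183.105, 109.466) km/h.
Bearing = atan2(183.10, 109.47) = 59.13° clockwise from north.

059°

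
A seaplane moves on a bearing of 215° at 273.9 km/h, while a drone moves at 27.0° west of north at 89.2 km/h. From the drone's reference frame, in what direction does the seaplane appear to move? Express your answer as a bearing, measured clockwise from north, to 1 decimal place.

201.0°

Taking east as x and north as y: seaplane velocity = (-157.103, -224.366) km/h; drone velocity = (-40.496, 79.478) km/h.
Velocity of seaplane relative to drone = (-157.103, -224.366) − (-40.496, 79.478) = (-116.607, -303.844) km/h.
Bearing = atan2(-116.61, -303.84) = 201.00° clockwise from north.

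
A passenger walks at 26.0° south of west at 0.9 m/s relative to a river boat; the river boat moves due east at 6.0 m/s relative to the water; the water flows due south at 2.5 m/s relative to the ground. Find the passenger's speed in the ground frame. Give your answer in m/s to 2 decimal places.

5.94 m/s

In east/north components (m/s): passenger relative to river boat = (-0.809, -0.395); river boat relative to water = (6.000, 0.000); water relative to ground = (0.000, -2.500).
Sum = (5.191, -2.895) m/s.
Speed = |(5.191, -2.895)| = 5.944 m/s.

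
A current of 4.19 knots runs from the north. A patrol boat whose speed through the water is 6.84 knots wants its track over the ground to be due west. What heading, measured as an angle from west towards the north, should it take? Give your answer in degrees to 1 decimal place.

37.8°

The current pushes perpendicular to the desired track; the heading must have a component into the current equal to 4.19 knots: 6.84 sin θ = 4.19.
sin θ = 0.6126, so θ = 37.776°.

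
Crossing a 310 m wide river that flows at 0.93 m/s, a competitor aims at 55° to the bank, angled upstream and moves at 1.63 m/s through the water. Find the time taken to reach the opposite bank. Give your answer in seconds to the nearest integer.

The component of the competitor's velocity perpendicular to the bank is 1.63 × sin 55° = 1.335 m/s.
Only the cross-stream component determines the crossing time; the current contributes nothing perpendicular to the bank.
Time = 310 / 1.335 = 232.172 s.

232 s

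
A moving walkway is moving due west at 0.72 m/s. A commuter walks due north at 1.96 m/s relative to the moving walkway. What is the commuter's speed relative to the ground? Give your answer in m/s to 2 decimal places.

Taking east as x and north as y: moving walkway velocity = (-0.720, 0.000) m/s; commuter velocity relative to moving walkway = (0.000, 1.960) m/s.
Velocity relative to ground = (-0.720, 0.000) + (0.000, 1.960) = (-0.720, 1.960) m/s.
Speed = |(-0.720, 1.960)| = 2.088 m/s.

2.09 m/s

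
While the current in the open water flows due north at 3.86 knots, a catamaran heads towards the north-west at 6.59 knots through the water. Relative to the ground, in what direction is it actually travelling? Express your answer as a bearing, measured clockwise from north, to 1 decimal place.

331.3°

Taking east as x and north as y: velocity relative to the water = (-4.660, 4.660) knots; the water relative to ground = (0.000, 3.860) knots.
Velocity relative to ground = (-4.660, 4.660) + (0.000, 3.860) = (-4.660, 8.520) knots.
Bearing = atan2(-4.66, 8.52) = 331.32° clockwise from north.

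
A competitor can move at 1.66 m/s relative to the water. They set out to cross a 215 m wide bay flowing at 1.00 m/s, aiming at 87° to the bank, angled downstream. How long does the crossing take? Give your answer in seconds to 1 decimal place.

The component of the competitor's velocity perpendicular to the bank is 1.66 × sin 87° = 1.658 m/s.
The current is parallel to the bank, so it does not affect the crossing time.
Time = 215 / 1.658 = 129.696 s.

129.7 s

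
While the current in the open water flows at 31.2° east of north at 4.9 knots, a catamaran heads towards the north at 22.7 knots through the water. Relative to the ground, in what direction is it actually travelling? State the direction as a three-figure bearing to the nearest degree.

Taking east as x and north as y: velocity relative to the water = (0.000, 22.700) knots; the water relative to ground = (2.538, 4.191) knots.
Velocity relative to ground = (0.000, 22.700) + (2.538, 4.191) = (2.538, 26.891) knots.
Bearing = atan2(2.54, 26.89) = 5.39° clockwise from north.

005°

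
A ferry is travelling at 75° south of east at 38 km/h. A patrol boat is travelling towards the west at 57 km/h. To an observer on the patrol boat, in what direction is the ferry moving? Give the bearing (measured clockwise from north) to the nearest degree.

Taking east as x and north as y: ferry velocity = (9.835, -36.705) km/h; patrol boat velocity = (-57.000, 0.000) km/h.
Velocity of ferry relative to patrol boat = (9.835, -36.705) − (-57.000, 0.000) = (66.835, -36.705) km/h.
Bearing = atan2(66.84, -36.71) = 118.78° clockwise from north.

119°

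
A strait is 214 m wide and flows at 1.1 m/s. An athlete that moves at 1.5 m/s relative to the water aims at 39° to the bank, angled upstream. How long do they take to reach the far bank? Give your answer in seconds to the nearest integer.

227 s

The component of the athlete's velocity perpendicular to the bank is 1.5 × sin 39° = 0.944 m/s.
Only the cross-stream component determines the crossing time; the current contributes nothing perpendicular to the bank.
Time = 214 / 0.944 = 226.700 s.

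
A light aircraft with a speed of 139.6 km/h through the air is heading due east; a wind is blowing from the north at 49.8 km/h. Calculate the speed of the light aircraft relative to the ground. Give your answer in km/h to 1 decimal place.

Taking east as x and north as y: velocity relative to the air = (139.600, 0.000) km/h; the air relative to ground = (0.000, -49.800) km/h.
Velocity relative to ground = (139.600, 0.000) + (0.000, -49.800) = (139.600, -49.800) km/h.
Speed = |(139.600, -49.800)| = 148.217 km/h.

148.2 km/h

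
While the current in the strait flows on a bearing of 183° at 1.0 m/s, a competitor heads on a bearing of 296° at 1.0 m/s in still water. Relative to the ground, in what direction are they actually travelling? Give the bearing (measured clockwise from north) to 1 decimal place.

Taking east as x and north as y: velocity relative to the water = (-0.899, 0.438) m/s; the water relative to ground = (-0.052, -0.999) m/s.
Velocity relative to ground = (-0.899, 0.438) + (-0.052, -0.999) = (-0.951, -0.560) m/s.
Bearing = atan2(-0.95, -0.56) = 239.50° clockwise from north.

239.5°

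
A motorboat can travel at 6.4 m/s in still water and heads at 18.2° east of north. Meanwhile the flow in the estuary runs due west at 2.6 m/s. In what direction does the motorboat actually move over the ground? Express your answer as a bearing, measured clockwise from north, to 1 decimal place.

Taking east as x and north as y: velocity relative to the water = (1.999, 6.080) m/s; the water relative to ground = (-2.600, 0.000) m/s.
Velocity relative to ground = (1.999, 6.080) + (-2.600, 0.000) = (-0.601, 6.080) m/s.
Bearing = atan2(-0.60, 6.08) = 354.35° clockwise from north.

354.4°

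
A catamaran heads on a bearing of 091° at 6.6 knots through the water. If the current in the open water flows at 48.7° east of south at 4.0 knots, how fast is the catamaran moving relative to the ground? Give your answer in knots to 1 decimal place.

10.0 knots

Taking east as x and north as y: velocity relative to the water = (6.599, -0.115) knots; the water relative to ground = (3.005, -2.640) knots.
Velocity relative to ground = (6.599, -0.115) + (3.005, -2.640) = (9.604, -2.755) knots.
Speed = |(9.604, -2.755)| = 9.991 knots.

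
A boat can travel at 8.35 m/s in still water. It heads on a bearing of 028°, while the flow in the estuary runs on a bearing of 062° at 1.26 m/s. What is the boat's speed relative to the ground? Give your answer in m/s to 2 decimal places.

Taking east as x and north as y: velocity relative to the water = (3.920, 7.373) m/s; the water relative to ground = (1.113, 0.592) m/s.
Velocity relative to ground = (3.920, 7.373) + (1.113, 0.592) = (5.033, 7.964) m/s.
Speed = |(5.033, 7.964)| = 9.421 m/s.

9.42 m/s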